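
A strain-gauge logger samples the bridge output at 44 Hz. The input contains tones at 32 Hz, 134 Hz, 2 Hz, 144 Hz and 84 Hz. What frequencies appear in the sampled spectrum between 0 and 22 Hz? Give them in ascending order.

fs/2 = 22 Hz.
32 Hz > fs/2 = 22 Hz, folds to fs − 32 Hz = 12 Hz.
134 Hz mod fs = 2 Hz.
2 Hz ≤ fs/2 = 22 Hz, appears at 2 Hz.
2 Hz ≤ fs/2 = 22 Hz, passes unchanged.
144 Hz mod fs = 12 Hz.
12 Hz ≤ fs/2 = 22 Hz, appears at 12 Hz.
84 Hz mod fs = 40 Hz.
40 Hz > fs/2 = 22 Hz, folds to fs − 40 Hz = 4 Hz.
Distinct values: {2 Hz, 4 Hz, 12 Hz}.

2 Hz, 4 Hz, 12 Hz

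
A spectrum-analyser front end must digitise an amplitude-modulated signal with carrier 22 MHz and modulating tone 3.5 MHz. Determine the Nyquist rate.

51 MHz

AM sidebands sit at fc ± fm = 18.5 MHz and 25.5 MHz.
Highest-frequency component: 25.5 MHz.
Nyquist rate = 2 × 25.5 MHz = 51 MHz.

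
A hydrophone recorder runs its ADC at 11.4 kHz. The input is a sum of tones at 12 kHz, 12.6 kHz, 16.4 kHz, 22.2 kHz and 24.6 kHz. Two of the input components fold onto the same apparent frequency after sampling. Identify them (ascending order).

fs/2 = 5.7 kHz.
12 kHz mod fs = 0.6 kHz.
0.6 kHz ≤ fs/2 = 5.7 kHz, appears at 0.6 kHz.
12.6 kHz mod fs = 1.2 kHz.
1.2 kHz ≤ fs/2 = 5.7 kHz, appears at 1.2 kHz.
16.4 kHz mod fs = 5 kHz.
5 kHz ≤ fs/2 = 5.7 kHz, appears at 5 kHz.
22.2 kHz mod fs = 10.8 kHz.
10.8 kHz > fs/2 = 5.7 kHz, folds to fs − 10.8 kHz = 0.6 kHz.
24.6 kHz mod fs = 1.8 kHz.
1.8 kHz ≤ fs/2 = 5.7 kHz, appears at 1.8 kHz.
12 kHz and 22.2 kHz both map to 0.6 kHz.

12 kHz, 22.2 kHz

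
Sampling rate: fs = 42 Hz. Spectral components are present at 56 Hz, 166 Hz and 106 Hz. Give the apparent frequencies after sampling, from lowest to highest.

fs/2 = 21 Hz.
56 Hz mod fs = 14 Hz.
14 Hz ≤ fs/2 = 21 Hz, appears at 14 Hz.
166 Hz mod fs = 40 Hz.
40 Hz > fs/2 = 21 Hz, folds to fs − 40 Hz = 2 Hz.
106 Hz mod fs = 22 Hz.
22 Hz > fs/2 = 21 Hz, folds to fs − 22 Hz = 20 Hz.
Distinct values: {2 Hz, 14 Hz, 20 Hz}.

2 Hz, 14 Hz, 20 Hz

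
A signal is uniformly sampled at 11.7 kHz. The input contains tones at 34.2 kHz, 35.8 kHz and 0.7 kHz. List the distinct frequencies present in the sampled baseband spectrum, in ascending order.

fs/2 = 5.85 kHz.
34.2 kHz mod fs = 10.8 kHz.
10.8 kHz > fs/2 = 5.85 kHz, folds to fs − 10.8 kHz = 0.9 kHz.
35.8 kHz mod fs = 0.7 kHz.
0.7 kHz ≤ fs/2 = 5.85 kHz, appears at 0.7 kHz.
0.7 kHz ≤ fs/2 = 5.85 kHz, passes unchanged.
Distinct values: {0.7 kHz, 0.9 kHz}.

0.7 kHz, 0.9 kHz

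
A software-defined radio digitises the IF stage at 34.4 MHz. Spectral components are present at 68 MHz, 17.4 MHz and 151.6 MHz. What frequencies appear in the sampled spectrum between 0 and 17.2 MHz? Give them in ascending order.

0.8 MHz, 14 MHz, 17 MHz

fs/2 = 17.2 MHz.
68 MHz mod fs = 33.6 MHz.
33.6 MHz > fs/2 = 17.2 MHz, folds to fs − 33.6 MHz = 0.8 MHz.
17.4 MHz > fs/2 = 17.2 MHz, folds to fs − 17.4 MHz = 17 MHz.
151.6 MHz mod fs = 14 MHz.
14 MHz ≤ fs/2 = 17.2 MHz, appears at 14 MHz.
Distinct values: {0.8 MHz, 14 MHz, 17 MHz}.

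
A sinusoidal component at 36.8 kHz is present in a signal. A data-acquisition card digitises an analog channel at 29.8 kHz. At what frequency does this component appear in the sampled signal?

36.8 kHz mod fs = 7 kHz.
7 kHz ≤ fs/2 = 14.9 kHz, appears at 7 kHz.

7 kHz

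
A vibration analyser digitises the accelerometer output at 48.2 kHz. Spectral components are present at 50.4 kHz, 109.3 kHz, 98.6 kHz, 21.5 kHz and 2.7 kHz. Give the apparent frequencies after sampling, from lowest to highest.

fs/2 = 24.1 kHz.
50.4 kHz mod fs = 2.2 kHz.
2.2 kHz ≤ fs/2 = 24.1 kHz, appears at 2.2 kHz.
109.3 kHz mod fs = 12.9 kHz.
12.9 kHz ≤ fs/2 = 24.1 kHz, appears at 12.9 kHz.
98.6 kHz mod fs = 2.2 kHz.
2.2 kHz ≤ fs/2 = 24.1 kHz, appears at 2.2 kHz.
21.5 kHz ≤ fs/2 = 24.1 kHz, passes unchanged.
2.7 kHz ≤ fs/2 = 24.1 kHz, passes unchanged.
Distinct values: {2.2 kHz, 2.7 kHz, 12.9 kHz, 21.5 kHz}.

2.2 kHz, 2.7 kHz, 12.9 kHz, 21.5 kHz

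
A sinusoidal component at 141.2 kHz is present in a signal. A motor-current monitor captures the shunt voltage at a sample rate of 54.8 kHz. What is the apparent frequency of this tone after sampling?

23.2 kHz

141.2 kHz mod fs = 31.6 kHz.
31.6 kHz > fs/2 = 27.4 kHz, folds to fs − 31.6 kHz = 23.2 kHz.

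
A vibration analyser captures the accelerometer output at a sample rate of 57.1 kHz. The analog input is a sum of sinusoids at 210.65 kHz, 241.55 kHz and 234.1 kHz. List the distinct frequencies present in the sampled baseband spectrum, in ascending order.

fs/2 = 28.55 kHz.
210.65 kHz mod fs = 39.35 kHz.
39.35 kHz > fs/2 = 28.55 kHz, folds to fs − 39.35 kHz = 17.75 kHz.
241.55 kHz mod fs = 13.15 kHz.
13.15 kHz ≤ fs/2 = 28.55 kHz, appears at 13.15 kHz.
234.1 kHz mod fs = 5.7 kHz.
5.7 kHz ≤ fs/2 = 28.55 kHz, appears at 5.7 kHz.
Distinct values: {5.7 kHz, 13.15 kHz, 17.75 kHz}.

5.7 kHz, 13.15 kHz, 17.75 kHz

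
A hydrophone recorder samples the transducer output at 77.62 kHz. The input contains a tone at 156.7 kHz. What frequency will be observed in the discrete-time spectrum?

1.46 kHz

156.7 kHz mod fs = 1.46 kHz.
1.46 kHz ≤ fs/2 = 38.81 kHz, appears at 1.46 kHz.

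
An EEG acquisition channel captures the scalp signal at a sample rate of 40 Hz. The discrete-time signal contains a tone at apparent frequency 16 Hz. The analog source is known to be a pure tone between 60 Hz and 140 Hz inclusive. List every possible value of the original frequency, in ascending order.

64 Hz, 96 Hz, 104 Hz, 136 Hz

Frequencies that alias to 16 Hz are k·fs ± 16 Hz for integer k ≥ 0.
k=0: 16 Hz.
k=1: 24 Hz, 56 Hz.
k=2: 64 Hz, 96 Hz.
k=3: 104 Hz, 136 Hz.
k=4: 144 Hz, 176 Hz.
Within [60 Hz, 140 Hz]: 64 Hz, 96 Hz, 104 Hz, 136 Hz.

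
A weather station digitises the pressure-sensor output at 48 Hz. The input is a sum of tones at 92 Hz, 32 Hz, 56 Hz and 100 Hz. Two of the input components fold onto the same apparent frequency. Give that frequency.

fs/2 = 24 Hz.
92 Hz mod fs = 44 Hz.
44 Hz > fs/2 = 24 Hz, folds to fs − 44 Hz = 4 Hz.
32 Hz > fs/2 = 24 Hz, folds to fs − 32 Hz = 16 Hz.
56 Hz mod fs = 8 Hz.
8 Hz ≤ fs/2 = 24 Hz, appears at 8 Hz.
100 Hz mod fs = 4 Hz.
4 Hz ≤ fs/2 = 24 Hz, appears at 4 Hz.
92 Hz and 100 Hz both map to 4 Hz.

4 Hz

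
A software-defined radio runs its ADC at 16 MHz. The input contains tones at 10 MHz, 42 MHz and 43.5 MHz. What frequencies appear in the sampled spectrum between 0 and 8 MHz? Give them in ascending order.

4.5 MHz, 6 MHz

fs/2 = 8 MHz.
10 MHz > fs/2 = 8 MHz, folds to fs − 10 MHz = 6 MHz.
42 MHz mod fs = 10 MHz.
10 MHz > fs/2 = 8 MHz, folds to fs − 10 MHz = 6 MHz.
43.5 MHz mod fs = 11.5 MHz.
11.5 MHz > fs/2 = 8 MHz, folds to fs − 11.5 MHz = 4.5 MHz.
Distinct values: {4.5 MHz, 6 MHz}.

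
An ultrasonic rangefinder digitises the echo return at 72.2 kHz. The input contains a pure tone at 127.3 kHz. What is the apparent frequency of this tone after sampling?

17.1 kHz

127.3 kHz mod fs = 55.1 kHz.
55.1 kHz > fs/2 = 36.1 kHz, folds to fs − 55.1 kHz = 17.1 kHz.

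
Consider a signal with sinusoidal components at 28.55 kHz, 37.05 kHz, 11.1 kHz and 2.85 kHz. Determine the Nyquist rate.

Highest-frequency component: 37.05 kHz.
Nyquist rate = 2 × 37.05 kHz = 74.1 kHz.

74.1 kHz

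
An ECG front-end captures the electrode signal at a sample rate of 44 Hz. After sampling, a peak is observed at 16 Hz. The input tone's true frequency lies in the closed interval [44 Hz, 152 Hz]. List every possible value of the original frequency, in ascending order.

Frequencies that alias to 16 Hz are k·fs ± 16 Hz for integer k ≥ 0.
k=0: 16 Hz.
k=1: 28 Hz, 60 Hz.
k=2: 72 Hz, 104 Hz.
k=3: 116 Hz, 148 Hz.
k=4: 160 Hz, 192 Hz.
Within [44 Hz, 152 Hz]: 60 Hz, 72 Hz, 104 Hz, 116 Hz, 148 Hz.

60 Hz, 72 Hz, 104 Hz, 116 Hz, 148 Hz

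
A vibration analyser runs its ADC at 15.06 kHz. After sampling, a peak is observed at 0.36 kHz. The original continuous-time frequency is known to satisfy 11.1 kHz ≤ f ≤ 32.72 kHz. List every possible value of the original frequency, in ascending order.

Frequencies that alias to 0.36 kHz are k·fs ± 0.36 kHz for integer k ≥ 0.
k=0: 0.36 kHz.
k=1: 14.7 kHz, 15.42 kHz.
k=2: 29.76 kHz, 30.48 kHz.
k=3: 44.82 kHz, 45.54 kHz.
Within [11.1 kHz, 32.72 kHz]: 14.7 kHz, 15.42 kHz, 29.76 kHz, 30.48 kHz.

14.7 kHz, 15.42 kHz, 29.76 kHz, 30.48 kHz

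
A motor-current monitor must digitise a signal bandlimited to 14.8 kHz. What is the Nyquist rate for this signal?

Nyquist rate = 2 × 14.8 kHz = 29.6 kHz.

29.6 kHz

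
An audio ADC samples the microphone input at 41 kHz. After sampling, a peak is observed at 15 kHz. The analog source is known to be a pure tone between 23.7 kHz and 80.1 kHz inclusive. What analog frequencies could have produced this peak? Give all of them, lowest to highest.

26 kHz, 56 kHz, 67 kHz

Frequencies that alias to 15 kHz are k·fs ± 15 kHz for integer k ≥ 0.
k=0: 15 kHz.
k=1: 26 kHz, 56 kHz.
k=2: 67 kHz, 97 kHz.
k=3: 108 kHz, 138 kHz.
Within [23.7 kHz, 80.1 kHz]: 26 kHz, 56 kHz, 67 kHz.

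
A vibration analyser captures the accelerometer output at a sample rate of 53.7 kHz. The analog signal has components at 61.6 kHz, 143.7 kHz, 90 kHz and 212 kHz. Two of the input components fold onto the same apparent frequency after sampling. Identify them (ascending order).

90 kHz, 143.7 kHz

fs/2 = 26.85 kHz.
61.6 kHz mod fs = 7.9 kHz.
7.9 kHz ≤ fs/2 = 26.85 kHz, appears at 7.9 kHz.
143.7 kHz mod fs = 36.3 kHz.
36.3 kHz > fs/2 = 26.85 kHz, folds to fs − 36.3 kHz = 17.4 kHz.
90 kHz mod fs = 36.3 kHz.
36.3 kHz > fs/2 = 26.85 kHz, folds to fs − 36.3 kHz = 17.4 kHz.
212 kHz mod fs = 50.9 kHz.
50.9 kHz > fs/2 = 26.85 kHz, folds to fs − 50.9 kHz = 2.8 kHz.
90 kHz and 143.7 kHz both map to 17.4 kHz.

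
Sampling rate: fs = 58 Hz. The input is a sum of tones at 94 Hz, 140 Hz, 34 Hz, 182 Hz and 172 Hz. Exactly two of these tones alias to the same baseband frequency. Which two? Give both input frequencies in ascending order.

fs/2 = 29 Hz.
94 Hz mod fs = 36 Hz.
36 Hz > fs/2 = 29 Hz, folds to fs − 36 Hz = 22 Hz.
140 Hz mod fs = 24 Hz.
24 Hz ≤ fs/2 = 29 Hz, appears at 24 Hz.
34 Hz > fs/2 = 29 Hz, folds to fs − 34 Hz = 24 Hz.
182 Hz mod fs = 8 Hz.
8 Hz ≤ fs/2 = 29 Hz, appears at 8 Hz.
172 Hz mod fs = 56 Hz.
56 Hz > fs/2 = 29 Hz, folds to fs − 56 Hz = 2 Hz.
34 Hz and 140 Hz both map to 24 Hz.

34 Hz, 140 Hz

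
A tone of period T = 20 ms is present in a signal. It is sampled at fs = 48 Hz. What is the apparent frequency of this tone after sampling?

T = 20 ms → f = 1/T = 50 Hz.
50 Hz mod fs = 2 Hz.
2 Hz ≤ fs/2 = 24 Hz, appears at 2 Hz.

2 Hz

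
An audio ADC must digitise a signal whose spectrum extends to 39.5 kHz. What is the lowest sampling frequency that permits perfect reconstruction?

Nyquist rate = 2 × 39.5 kHz = 79 kHz.

79 kHz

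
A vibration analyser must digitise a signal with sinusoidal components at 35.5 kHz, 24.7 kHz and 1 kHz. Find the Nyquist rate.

Highest-frequency component: 35.5 kHz.
Nyquist rate = 2 × 35.5 kHz = 71 kHz.

71 kHz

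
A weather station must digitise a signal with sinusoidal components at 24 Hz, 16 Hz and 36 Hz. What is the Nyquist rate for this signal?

72 Hz

Highest-frequency component: 36 Hz.
Nyquist rate = 2 × 36 Hz = 72 Hz.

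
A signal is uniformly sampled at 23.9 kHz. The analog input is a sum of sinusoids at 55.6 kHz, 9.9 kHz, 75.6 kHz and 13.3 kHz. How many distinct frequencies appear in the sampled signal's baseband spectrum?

fs/2 = 11.95 kHz.
55.6 kHz mod fs = 7.8 kHz.
7.8 kHz ≤ fs/2 = 11.95 kHz, appears at 7.8 kHz.
9.9 kHz ≤ fs/2 = 11.95 kHz, passes unchanged.
75.6 kHz mod fs = 3.9 kHz.
3.9 kHz ≤ fs/2 = 11.95 kHz, appears at 3.9 kHz.
13.3 kHz > fs/2 = 11.95 kHz, folds to fs − 13.3 kHz = 10.6 kHz.
Distinct values: {3.9 kHz, 7.8 kHz, 9.9 kHz, 10.6 kHz} → 4.

4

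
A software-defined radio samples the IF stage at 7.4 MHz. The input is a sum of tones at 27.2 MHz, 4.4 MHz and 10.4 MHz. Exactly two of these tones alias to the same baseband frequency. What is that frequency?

fs/2 = 3.7 MHz.
27.2 MHz mod fs = 5 MHz.
5 MHz > fs/2 = 3.7 MHz, folds to fs − 5 MHz = 2.4 MHz.
4.4 MHz > fs/2 = 3.7 MHz, folds to fs − 4.4 MHz = 3 MHz.
10.4 MHz mod fs = 3 MHz.
3 MHz ≤ fs/2 = 3.7 MHz, appears at 3 MHz.
4.4 MHz and 10.4 MHz both map to 3 MHz.

3 MHz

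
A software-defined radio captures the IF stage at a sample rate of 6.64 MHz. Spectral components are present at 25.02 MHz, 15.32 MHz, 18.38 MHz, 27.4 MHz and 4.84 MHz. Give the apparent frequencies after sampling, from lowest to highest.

fs/2 = 3.32 MHz.
25.02 MHz mod fs = 5.1 MHz.
5.1 MHz > fs/2 = 3.32 MHz, folds to fs − 5.1 MHz = 1.54 MHz.
15.32 MHz mod fs = 2.04 MHz.
2.04 MHz ≤ fs/2 = 3.32 MHz, appears at 2.04 MHz.
18.38 MHz mod fs = 5.1 MHz.
5.1 MHz > fs/2 = 3.32 MHz, folds to fs − 5.1 MHz = 1.54 MHz.
27.4 MHz mod fs = 0.84 MHz.
0.84 MHz ≤ fs/2 = 3.32 MHz, appears at 0.84 MHz.
4.84 MHz > fs/2 = 3.32 MHz, folds to fs − 4.84 MHz = 1.8 MHz.
Distinct values: {0.84 MHz, 1.54 MHz, 1.8 MHz, 2.04 MHz}.

0.84 MHz, 1.54 MHz, 1.8 MHz, 2.04 MHz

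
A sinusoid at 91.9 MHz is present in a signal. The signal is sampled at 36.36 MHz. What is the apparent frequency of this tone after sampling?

17.18 MHz

91.9 MHz mod fs = 19.18 MHz.
19.18 MHz > fs/2 = 18.18 MHz, folds to fs − 19.18 MHz = 17.18 MHz.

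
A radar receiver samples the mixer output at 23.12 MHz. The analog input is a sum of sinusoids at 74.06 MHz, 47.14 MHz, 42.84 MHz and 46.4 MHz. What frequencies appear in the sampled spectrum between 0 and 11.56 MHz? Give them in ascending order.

fs/2 = 11.56 MHz.
74.06 MHz mod fs = 4.7 MHz.
4.7 MHz ≤ fs/2 = 11.56 MHz, appears at 4.7 MHz.
47.14 MHz mod fs = 0.9 MHz.
0.9 MHz ≤ fs/2 = 11.56 MHz, appears at 0.9 MHz.
42.84 MHz mod fs = 19.72 MHz.
19.72 MHz > fs/2 = 11.56 MHz, folds to fs − 19.72 MHz = 3.4 MHz.
46.4 MHz mod fs = 0.16 MHz.
0.16 MHz ≤ fs/2 = 11.56 MHz, appears at 0.16 MHz.
Distinct values: {0.16 MHz, 0.9 MHz, 3.4 MHz, 4.7 MHz}.

0.16 MHz, 0.9 MHz, 3.4 MHz, 4.7 MHz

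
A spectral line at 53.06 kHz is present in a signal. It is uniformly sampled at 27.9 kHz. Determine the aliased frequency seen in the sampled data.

2.74 kHz

53.06 kHz mod fs = 25.16 kHz.
25.16 kHz > fs/2 = 13.95 kHz, folds to fs − 25.16 kHz = 2.74 kHz.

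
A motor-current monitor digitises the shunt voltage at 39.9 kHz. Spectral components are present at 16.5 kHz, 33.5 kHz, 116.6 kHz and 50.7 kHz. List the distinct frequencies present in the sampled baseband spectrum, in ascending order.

3.1 kHz, 6.4 kHz, 10.8 kHz, 16.5 kHz

fs/2 = 19.95 kHz.
16.5 kHz ≤ fs/2 = 19.95 kHz, passes unchanged.
33.5 kHz > fs/2 = 19.95 kHz, folds to fs − 33.5 kHz = 6.4 kHz.
116.6 kHz mod fs = 36.8 kHz.
36.8 kHz > fs/2 = 19.95 kHz, folds to fs − 36.8 kHz = 3.1 kHz.
50.7 kHz mod fs = 10.8 kHz.
10.8 kHz ≤ fs/2 = 19.95 kHz, appears at 10.8 kHz.
Distinct values: {3.1 kHz, 6.4 kHz, 10.8 kHz, 16.5 kHz}.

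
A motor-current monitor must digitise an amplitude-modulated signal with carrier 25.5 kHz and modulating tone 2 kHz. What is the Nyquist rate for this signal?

AM sidebands sit at fc ± fm = 23.5 kHz and 27.5 kHz.
Highest-frequency component: 27.5 kHz.
Nyquist rate = 2 × 27.5 kHz = 55 kHz.

55 kHz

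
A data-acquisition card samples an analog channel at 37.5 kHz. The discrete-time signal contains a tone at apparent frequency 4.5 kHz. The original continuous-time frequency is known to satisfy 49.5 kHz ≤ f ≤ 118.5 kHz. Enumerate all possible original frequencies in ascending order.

Frequencies that alias to 4.5 kHz are k·fs ± 4.5 kHz for integer k ≥ 0.
k=0: 4.5 kHz.
k=1: 33 kHz, 42 kHz.
k=2: 70.5 kHz, 79.5 kHz.
k=3: 108 kHz, 117 kHz.
k=4: 145.5 kHz, 154.5 kHz.
Within [49.5 kHz, 118.5 kHz]: 70.5 kHz, 79.5 kHz, 108 kHz, 117 kHz.

70.5 kHz, 79.5 kHz, 108 kHz, 117 kHz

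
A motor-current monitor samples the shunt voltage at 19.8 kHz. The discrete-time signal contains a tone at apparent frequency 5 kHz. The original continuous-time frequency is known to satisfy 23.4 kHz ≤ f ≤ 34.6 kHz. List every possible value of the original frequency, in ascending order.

24.8 kHz, 34.6 kHz

Frequencies that alias to 5 kHz are k·fs ± 5 kHz for integer k ≥ 0.
k=0: 5 kHz.
k=1: 14.8 kHz, 24.8 kHz.
k=2: 34.6 kHz, 44.6 kHz.
k=3: 54.4 kHz, 64.4 kHz.
Within [23.4 kHz, 34.6 kHz]: 24.8 kHz, 34.6 kHz.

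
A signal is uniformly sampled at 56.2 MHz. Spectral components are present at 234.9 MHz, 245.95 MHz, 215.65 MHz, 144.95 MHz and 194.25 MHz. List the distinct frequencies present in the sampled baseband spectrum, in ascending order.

fs/2 = 28.1 MHz.
234.9 MHz mod fs = 10.1 MHz.
10.1 MHz ≤ fs/2 = 28.1 MHz, appears at 10.1 MHz.
245.95 MHz mod fs = 21.15 MHz.
21.15 MHz ≤ fs/2 = 28.1 MHz, appears at 21.15 MHz.
215.65 MHz mod fs = 47.05 MHz.
47.05 MHz > fs/2 = 28.1 MHz, folds to fs − 47.05 MHz = 9.15 MHz.
144.95 MHz mod fs = 32.55 MHz.
32.55 MHz > fs/2 = 28.1 MHz, folds to fs − 32.55 MHz = 23.65 MHz.
194.25 MHz mod fs = 25.65 MHz.
25.65 MHz ≤ fs/2 = 28.1 MHz, appears at 25.65 MHz.
Distinct values: {9.15 MHz, 10.1 MHz, 21.15 MHz, 23.65 MHz, 25.65 MHz}.

9.15 MHz, 10.1 MHz, 21.15 MHz, 23.65 MHz, 25.65 MHz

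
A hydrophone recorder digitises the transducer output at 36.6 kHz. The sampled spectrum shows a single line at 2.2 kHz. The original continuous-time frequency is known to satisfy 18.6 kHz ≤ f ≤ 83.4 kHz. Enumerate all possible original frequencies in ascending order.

Frequencies that alias to 2.2 kHz are k·fs ± 2.2 kHz for integer k ≥ 0.
k=0: 2.2 kHz.
k=1: 34.4 kHz, 38.8 kHz.
k=2: 71 kHz, 75.4 kHz.
k=3: 107.6 kHz, 112 kHz.
Within [18.6 kHz, 83.4 kHz]: 34.4 kHz, 38.8 kHz, 71 kHz, 75.4 kHz.

34.4 kHz, 38.8 kHz, 71 kHz, 75.4 kHz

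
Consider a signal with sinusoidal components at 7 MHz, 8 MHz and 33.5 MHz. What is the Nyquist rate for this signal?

67 MHz

Highest-frequency component: 33.5 MHz.
Nyquist rate = 2 × 33.5 MHz = 67 MHz.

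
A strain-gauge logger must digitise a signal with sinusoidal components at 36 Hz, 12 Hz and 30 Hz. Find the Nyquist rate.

Highest-frequency component: 36 Hz.
Nyquist rate = 2 × 36 Hz = 72 Hz.

72 Hz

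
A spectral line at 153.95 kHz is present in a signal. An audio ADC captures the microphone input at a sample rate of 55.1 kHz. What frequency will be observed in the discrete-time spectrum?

11.35 kHz

153.95 kHz mod fs = 43.75 kHz.
43.75 kHz > fs/2 = 27.55 kHz, folds to fs − 43.75 kHz = 11.35 kHz.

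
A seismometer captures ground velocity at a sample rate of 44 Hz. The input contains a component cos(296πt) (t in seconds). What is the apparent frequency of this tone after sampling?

ω = 296π rad/s → f = ω/(2π) = 148 Hz.
148 Hz mod fs = 16 Hz.
16 Hz ≤ fs/2 = 22 Hz, appears at 16 Hz.

16 Hz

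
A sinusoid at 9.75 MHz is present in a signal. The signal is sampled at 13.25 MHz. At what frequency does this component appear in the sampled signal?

9.75 MHz > fs/2 = 6.625 MHz, folds to fs − 9.75 MHz = 3.5 MHz.

3.5 MHz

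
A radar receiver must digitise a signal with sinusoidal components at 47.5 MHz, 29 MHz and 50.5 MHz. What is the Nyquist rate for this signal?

Highest-frequency component: 50.5 MHz.
Nyquist rate = 2 × 50.5 MHz = 101 MHz.

101 MHz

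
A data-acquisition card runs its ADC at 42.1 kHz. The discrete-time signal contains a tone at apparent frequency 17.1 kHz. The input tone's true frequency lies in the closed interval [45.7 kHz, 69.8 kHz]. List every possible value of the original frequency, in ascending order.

59.2 kHz, 67.1 kHz

Frequencies that alias to 17.1 kHz are k·fs ± 17.1 kHz for integer k ≥ 0.
k=0: 17.1 kHz.
k=1: 25 kHz, 59.2 kHz.
k=2: 67.1 kHz, 101.3 kHz.
k=3: 109.2 kHz, 143.4 kHz.
Within [45.7 kHz, 69.8 kHz]: 59.2 kHz, 67.1 kHz.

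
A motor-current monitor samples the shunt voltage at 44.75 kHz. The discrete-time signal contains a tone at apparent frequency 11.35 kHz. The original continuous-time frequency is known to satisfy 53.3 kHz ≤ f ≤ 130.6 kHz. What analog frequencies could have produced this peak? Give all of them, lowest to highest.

Frequencies that alias to 11.35 kHz are k·fs ± 11.35 kHz for integer k ≥ 0.
k=0: 11.35 kHz.
k=1: 33.4 kHz, 56.1 kHz.
k=2: 78.15 kHz, 100.85 kHz.
k=3: 122.9 kHz, 145.6 kHz.
k=4: 167.65 kHz, 190.35 kHz.
Within [53.3 kHz, 130.6 kHz]: 56.1 kHz, 78.15 kHz, 100.85 kHz, 122.9 kHz.

56.1 kHz, 78.15 kHz, 100.85 kHz, 122.9 kHz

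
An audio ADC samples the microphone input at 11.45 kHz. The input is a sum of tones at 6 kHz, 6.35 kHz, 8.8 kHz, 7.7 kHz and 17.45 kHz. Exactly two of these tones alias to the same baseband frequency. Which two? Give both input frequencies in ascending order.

6 kHz, 17.45 kHz

fs/2 = 5.725 kHz.
6 kHz > fs/2 = 5.725 kHz, folds to fs − 6 kHz = 5.45 kHz.
6.35 kHz > fs/2 = 5.725 kHz, folds to fs − 6.35 kHz = 5.1 kHz.
8.8 kHz > fs/2 = 5.725 kHz, folds to fs − 8.8 kHz = 2.65 kHz.
7.7 kHz > fs/2 = 5.725 kHz, folds to fs − 7.7 kHz = 3.75 kHz.
17.45 kHz mod fs = 6 kHz.
6 kHz > fs/2 = 5.725 kHz, folds to fs − 6 kHz = 5.45 kHz.
6 kHz and 17.45 kHz both map to 5.45 kHz.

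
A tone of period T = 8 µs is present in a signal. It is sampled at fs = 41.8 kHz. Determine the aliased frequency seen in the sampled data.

T = 8 µs → f = 1/T = 125 kHz.
125 kHz mod fs = 41.4 kHz.
41.4 kHz > fs/2 = 20.9 kHz, folds to fs − 41.4 kHz = 0.4 kHz.

0.4 kHz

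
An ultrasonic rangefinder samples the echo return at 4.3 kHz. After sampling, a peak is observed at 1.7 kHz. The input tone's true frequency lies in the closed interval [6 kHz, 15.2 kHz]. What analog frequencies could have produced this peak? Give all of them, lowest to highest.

6 kHz, 6.9 kHz, 10.3 kHz, 11.2 kHz, 14.6 kHz

Frequencies that alias to 1.7 kHz are k·fs ± 1.7 kHz for integer k ≥ 0.
k=0: 1.7 kHz.
k=1: 2.6 kHz, 6 kHz.
k=2: 6.9 kHz, 10.3 kHz.
k=3: 11.2 kHz, 14.6 kHz.
k=4: 15.5 kHz, 18.9 kHz.
Within [6 kHz, 15.2 kHz]: 6 kHz, 6.9 kHz, 10.3 kHz, 11.2 kHz, 14.6 kHz.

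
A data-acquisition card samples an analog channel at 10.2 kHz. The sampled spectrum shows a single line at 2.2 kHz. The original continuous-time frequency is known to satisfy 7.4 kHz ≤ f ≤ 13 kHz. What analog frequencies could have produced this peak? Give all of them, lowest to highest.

8 kHz, 12.4 kHz

Frequencies that alias to 2.2 kHz are k·fs ± 2.2 kHz for integer k ≥ 0.
k=0: 2.2 kHz.
k=1: 8 kHz, 12.4 kHz.
k=2: 18.2 kHz, 22.6 kHz.
Within [7.4 kHz, 13 kHz]: 8 kHz, 12.4 kHz.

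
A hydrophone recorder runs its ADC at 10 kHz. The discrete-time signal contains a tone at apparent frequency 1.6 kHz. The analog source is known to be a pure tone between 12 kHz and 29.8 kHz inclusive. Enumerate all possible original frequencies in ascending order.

Frequencies that alias to 1.6 kHz are k·fs ± 1.6 kHz for integer k ≥ 0.
k=0: 1.6 kHz.
k=1: 8.4 kHz, 11.6 kHz.
k=2: 18.4 kHz, 21.6 kHz.
k=3: 28.4 kHz, 31.6 kHz.
k=4: 38.4 kHz, 41.6 kHz.
Within [12 kHz, 29.8 kHz]: 18.4 kHz, 21.6 kHz, 28.4 kHz.

18.4 kHz, 21.6 kHz, 28.4 kHz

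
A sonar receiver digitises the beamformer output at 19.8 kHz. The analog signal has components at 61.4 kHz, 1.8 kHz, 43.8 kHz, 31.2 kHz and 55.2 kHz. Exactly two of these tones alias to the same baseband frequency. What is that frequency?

4.2 kHz

fs/2 = 9.9 kHz.
61.4 kHz mod fs = 2 kHz.
2 kHz ≤ fs/2 = 9.9 kHz, appears at 2 kHz.
1.8 kHz ≤ fs/2 = 9.9 kHz, passes unchanged.
43.8 kHz mod fs = 4.2 kHz.
4.2 kHz ≤ fs/2 = 9.9 kHz, appears at 4.2 kHz.
31.2 kHz mod fs = 11.4 kHz.
11.4 kHz > fs/2 = 9.9 kHz, folds to fs − 11.4 kHz = 8.4 kHz.
55.2 kHz mod fs = 15.6 kHz.
15.6 kHz > fs/2 = 9.9 kHz, folds to fs − 15.6 kHz = 4.2 kHz.
43.8 kHz and 55.2 kHz both map to 4.2 kHz.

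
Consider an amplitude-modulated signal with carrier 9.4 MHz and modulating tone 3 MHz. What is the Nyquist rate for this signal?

AM sidebands sit at fc ± fm = 6.4 MHz and 12.4 MHz.
Highest-frequency component: 12.4 MHz.
Nyquist rate = 2 × 12.4 MHz = 24.8 MHz.

24.8 MHz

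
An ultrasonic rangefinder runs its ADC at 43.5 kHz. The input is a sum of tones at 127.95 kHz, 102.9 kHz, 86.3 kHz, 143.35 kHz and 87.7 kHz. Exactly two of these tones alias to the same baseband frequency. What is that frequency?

0.7 kHz

fs/2 = 21.75 kHz.
127.95 kHz mod fs = 40.95 kHz.
40.95 kHz > fs/2 = 21.75 kHz, folds to fs − 40.95 kHz = 2.55 kHz.
102.9 kHz mod fs = 15.9 kHz.
15.9 kHz ≤ fs/2 = 21.75 kHz, appears at 15.9 kHz.
86.3 kHz mod fs = 42.8 kHz.
42.8 kHz > fs/2 = 21.75 kHz, folds to fs − 42.8 kHz = 0.7 kHz.
143.35 kHz mod fs = 12.85 kHz.
12.85 kHz ≤ fs/2 = 21.75 kHz, appears at 12.85 kHz.
87.7 kHz mod fs = 0.7 kHz.
0.7 kHz ≤ fs/2 = 21.75 kHz, appears at 0.7 kHz.
86.3 kHz and 87.7 kHz both map to 0.7 kHz.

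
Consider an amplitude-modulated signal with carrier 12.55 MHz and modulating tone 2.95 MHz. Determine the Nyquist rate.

31 MHz

AM sidebands sit at fc ± fm = 9.6 MHz and 15.5 MHz.
Highest-frequency component: 15.5 MHz.
Nyquist rate = 2 × 15.5 MHz = 31 MHz.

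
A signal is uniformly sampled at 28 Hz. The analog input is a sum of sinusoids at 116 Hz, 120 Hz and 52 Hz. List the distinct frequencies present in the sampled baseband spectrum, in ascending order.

fs/2 = 14 Hz.
116 Hz mod fs = 4 Hz.
4 Hz ≤ fs/2 = 14 Hz, appears at 4 Hz.
120 Hz mod fs = 8 Hz.
8 Hz ≤ fs/2 = 14 Hz, appears at 8 Hz.
52 Hz mod fs = 24 Hz.
24 Hz > fs/2 = 14 Hz, folds to fs − 24 Hz = 4 Hz.
Distinct values: {4 Hz, 8 Hz}.

4 Hz, 8 Hz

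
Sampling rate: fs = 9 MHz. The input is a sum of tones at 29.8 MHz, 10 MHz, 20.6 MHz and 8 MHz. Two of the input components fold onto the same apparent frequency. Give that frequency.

fs/2 = 4.5 MHz.
29.8 MHz mod fs = 2.8 MHz.
2.8 MHz ≤ fs/2 = 4.5 MHz, appears at 2.8 MHz.
10 MHz mod fs = 1 MHz.
1 MHz ≤ fs/2 = 4.5 MHz, appears at 1 MHz.
20.6 MHz mod fs = 2.6 MHz.
2.6 MHz ≤ fs/2 = 4.5 MHz, appears at 2.6 MHz.
8 MHz > fs/2 = 4.5 MHz, folds to fs − 8 MHz = 1 MHz.
8 MHz and 10 MHz both map to 1 MHz.

1 MHz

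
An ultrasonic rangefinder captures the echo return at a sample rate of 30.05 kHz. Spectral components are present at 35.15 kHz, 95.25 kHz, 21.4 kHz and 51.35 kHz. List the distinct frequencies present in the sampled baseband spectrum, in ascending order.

fs/2 = 15.025 kHz.
35.15 kHz mod fs = 5.1 kHz.
5.1 kHz ≤ fs/2 = 15.025 kHz, appears at 5.1 kHz.
95.25 kHz mod fs = 5.1 kHz.
5.1 kHz ≤ fs/2 = 15.025 kHz, appears at 5.1 kHz.
21.4 kHz > fs/2 = 15.025 kHz, folds to fs − 21.4 kHz = 8.65 kHz.
51.35 kHz mod fs = 21.3 kHz.
21.3 kHz > fs/2 = 15.025 kHz, folds to fs − 21.3 kHz = 8.75 kHz.
Distinct values: {5.1 kHz, 8.65 kHz, 8.75 kHz}.

5.1 kHz, 8.65 kHz, 8.75 kHz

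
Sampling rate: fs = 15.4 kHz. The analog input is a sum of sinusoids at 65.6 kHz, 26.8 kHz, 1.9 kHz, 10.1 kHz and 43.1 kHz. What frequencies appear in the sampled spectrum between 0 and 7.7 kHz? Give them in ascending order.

1.9 kHz, 3.1 kHz, 4 kHz, 5.3 kHz

fs/2 = 7.7 kHz.
65.6 kHz mod fs = 4 kHz.
4 kHz ≤ fs/2 = 7.7 kHz, appears at 4 kHz.
26.8 kHz mod fs = 11.4 kHz.
11.4 kHz > fs/2 = 7.7 kHz, folds to fs − 11.4 kHz = 4 kHz.
1.9 kHz ≤ fs/2 = 7.7 kHz, passes unchanged.
10.1 kHz > fs/2 = 7.7 kHz, folds to fs − 10.1 kHz = 5.3 kHz.
43.1 kHz mod fs = 12.3 kHz.
12.3 kHz > fs/2 = 7.7 kHz, folds to fs − 12.3 kHz = 3.1 kHz.
Distinct values: {1.9 kHz, 3.1 kHz, 4 kHz, 5.3 kHz}.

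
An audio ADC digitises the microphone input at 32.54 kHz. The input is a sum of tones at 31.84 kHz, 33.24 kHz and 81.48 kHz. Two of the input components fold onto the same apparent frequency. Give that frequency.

fs/2 = 16.27 kHz.
31.84 kHz > fs/2 = 16.27 kHz, folds to fs − 31.84 kHz = 0.7 kHz.
33.24 kHz mod fs = 0.7 kHz.
0.7 kHz ≤ fs/2 = 16.27 kHz, appears at 0.7 kHz.
81.48 kHz mod fs = 16.4 kHz.
16.4 kHz > fs/2 = 16.27 kHz, folds to fs − 16.4 kHz = 16.14 kHz.
31.84 kHz and 33.24 kHz both map to 0.7 kHz.

0.7 kHz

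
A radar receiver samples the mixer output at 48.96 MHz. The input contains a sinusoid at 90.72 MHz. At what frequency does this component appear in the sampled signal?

7.2 MHz

90.72 MHz mod fs = 41.76 MHz.
41.76 MHz > fs/2 = 24.48 MHz, folds to fs − 41.76 MHz = 7.2 MHz.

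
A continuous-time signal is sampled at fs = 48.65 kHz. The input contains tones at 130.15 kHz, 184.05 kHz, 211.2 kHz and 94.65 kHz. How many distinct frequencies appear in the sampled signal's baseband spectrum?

4

fs/2 = 24.325 kHz.
130.15 kHz mod fs = 32.85 kHz.
32.85 kHz > fs/2 = 24.325 kHz, folds to fs − 32.85 kHz = 15.8 kHz.
184.05 kHz mod fs = 38.1 kHz.
38.1 kHz > fs/2 = 24.325 kHz, folds to fs − 38.1 kHz = 10.55 kHz.
211.2 kHz mod fs = 16.6 kHz.
16.6 kHz ≤ fs/2 = 24.325 kHz, appears at 16.6 kHz.
94.65 kHz mod fs = 46 kHz.
46 kHz > fs/2 = 24.325 kHz, folds to fs − 46 kHz = 2.65 kHz.
Distinct values: {2.65 kHz, 10.55 kHz, 15.8 kHz, 16.6 kHz} → 4.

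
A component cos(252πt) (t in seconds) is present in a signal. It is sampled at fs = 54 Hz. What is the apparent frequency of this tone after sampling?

18 Hz

ω = 252π rad/s → f = ω/(2π) = 126 Hz.
126 Hz mod fs = 18 Hz.
18 Hz ≤ fs/2 = 27 Hz, appears at 18 Hz.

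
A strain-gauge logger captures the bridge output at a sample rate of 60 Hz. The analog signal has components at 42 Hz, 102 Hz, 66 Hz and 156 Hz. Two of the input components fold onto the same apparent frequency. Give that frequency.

fs/2 = 30 Hz.
42 Hz > fs/2 = 30 Hz, folds to fs − 42 Hz = 18 Hz.
102 Hz mod fs = 42 Hz.
42 Hz > fs/2 = 30 Hz, folds to fs − 42 Hz = 18 Hz.
66 Hz mod fs = 6 Hz.
6 Hz ≤ fs/2 = 30 Hz, appears at 6 Hz.
156 Hz mod fs = 36 Hz.
36 Hz > fs/2 = 30 Hz, folds to fs − 36 Hz = 24 Hz.
42 Hz and 102 Hz both map to 18 Hz.

18 Hz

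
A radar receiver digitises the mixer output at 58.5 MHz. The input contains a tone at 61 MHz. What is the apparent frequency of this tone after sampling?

2.5 MHz

61 MHz mod fs = 2.5 MHz.
2.5 MHz ≤ fs/2 = 29.25 MHz, appears at 2.5 MHz.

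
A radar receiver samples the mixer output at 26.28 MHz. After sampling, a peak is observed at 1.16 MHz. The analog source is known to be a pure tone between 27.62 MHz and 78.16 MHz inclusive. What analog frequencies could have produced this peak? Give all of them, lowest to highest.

51.4 MHz, 53.72 MHz, 77.68 MHz

Frequencies that alias to 1.16 MHz are k·fs ± 1.16 MHz for integer k ≥ 0.
k=0: 1.16 MHz.
k=1: 25.12 MHz, 27.44 MHz.
k=2: 51.4 MHz, 53.72 MHz.
k=3: 77.68 MHz, 80 MHz.
k=4: 103.96 MHz, 106.28 MHz.
Within [27.62 MHz, 78.16 MHz]: 51.4 MHz, 53.72 MHz, 77.68 MHz.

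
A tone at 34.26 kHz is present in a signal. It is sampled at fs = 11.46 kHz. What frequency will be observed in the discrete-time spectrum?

34.26 kHz mod fs = 11.34 kHz.
11.34 kHz > fs/2 = 5.73 kHz, folds to fs − 11.34 kHz = 0.12 kHz.

0.12 kHz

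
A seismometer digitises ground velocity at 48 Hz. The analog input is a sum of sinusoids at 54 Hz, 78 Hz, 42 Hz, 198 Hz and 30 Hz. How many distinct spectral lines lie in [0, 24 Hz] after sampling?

fs/2 = 24 Hz.
54 Hz mod fs = 6 Hz.
6 Hz ≤ fs/2 = 24 Hz, appears at 6 Hz.
78 Hz mod fs = 30 Hz.
30 Hz > fs/2 = 24 Hz, folds to fs − 30 Hz = 18 Hz.
42 Hz > fs/2 = 24 Hz, folds to fs − 42 Hz = 6 Hz.
198 Hz mod fs = 6 Hz.
6 Hz ≤ fs/2 = 24 Hz, appears at 6 Hz.
30 Hz > fs/2 = 24 Hz, folds to fs − 30 Hz = 18 Hz.
Distinct values: {6 Hz, 18 Hz} → 2.

2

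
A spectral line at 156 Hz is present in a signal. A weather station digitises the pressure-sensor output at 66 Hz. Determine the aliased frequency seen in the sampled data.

156 Hz mod fs = 24 Hz.
24 Hz ≤ fs/2 = 33 Hz, appears at 24 Hz.

24 Hz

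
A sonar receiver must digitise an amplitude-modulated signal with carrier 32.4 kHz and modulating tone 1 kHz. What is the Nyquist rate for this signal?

AM sidebands sit at fc ± fm = 31.4 kHz and 33.4 kHz.
Highest-frequency component: 33.4 kHz.
Nyquist rate = 2 × 33.4 kHz = 66.8 kHz.

66.8 kHz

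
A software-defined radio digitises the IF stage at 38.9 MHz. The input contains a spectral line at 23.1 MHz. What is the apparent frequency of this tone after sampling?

23.1 MHz > fs/2 = 19.45 MHz, folds to fs − 23.1 MHz = 15.8 MHz.

15.8 MHz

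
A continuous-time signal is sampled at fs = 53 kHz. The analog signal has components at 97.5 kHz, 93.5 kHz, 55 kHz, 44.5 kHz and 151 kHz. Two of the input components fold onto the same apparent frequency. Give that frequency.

8.5 kHz

fs/2 = 26.5 kHz.
97.5 kHz mod fs = 44.5 kHz.
44.5 kHz > fs/2 = 26.5 kHz, folds to fs − 44.5 kHz = 8.5 kHz.
93.5 kHz mod fs = 40.5 kHz.
40.5 kHz > fs/2 = 26.5 kHz, folds to fs − 40.5 kHz = 12.5 kHz.
55 kHz mod fs = 2 kHz.
2 kHz ≤ fs/2 = 26.5 kHz, appears at 2 kHz.
44.5 kHz > fs/2 = 26.5 kHz, folds to fs − 44.5 kHz = 8.5 kHz.
151 kHz mod fs = 45 kHz.
45 kHz > fs/2 = 26.5 kHz, folds to fs − 45 kHz = 8 kHz.
44.5 kHz and 97.5 kHz both map to 8.5 kHz.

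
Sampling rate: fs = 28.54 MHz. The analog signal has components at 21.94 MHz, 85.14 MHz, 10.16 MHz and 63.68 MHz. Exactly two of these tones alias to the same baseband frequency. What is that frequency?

6.6 MHz

fs/2 = 14.27 MHz.
21.94 MHz > fs/2 = 14.27 MHz, folds to fs − 21.94 MHz = 6.6 MHz.
85.14 MHz mod fs = 28.06 MHz.
28.06 MHz > fs/2 = 14.27 MHz, folds to fs − 28.06 MHz = 0.48 MHz.
10.16 MHz ≤ fs/2 = 14.27 MHz, passes unchanged.
63.68 MHz mod fs = 6.6 MHz.
6.6 MHz ≤ fs/2 = 14.27 MHz, appears at 6.6 MHz.
21.94 MHz and 63.68 MHz both map to 6.6 MHz.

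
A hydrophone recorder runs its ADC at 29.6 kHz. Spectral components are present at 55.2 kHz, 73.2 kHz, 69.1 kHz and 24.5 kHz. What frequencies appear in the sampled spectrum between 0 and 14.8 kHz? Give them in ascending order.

4 kHz, 5.1 kHz, 9.9 kHz, 14 kHz

fs/2 = 14.8 kHz.
55.2 kHz mod fs = 25.6 kHz.
25.6 kHz > fs/2 = 14.8 kHz, folds to fs − 25.6 kHz = 4 kHz.
73.2 kHz mod fs = 14 kHz.
14 kHz ≤ fs/2 = 14.8 kHz, appears at 14 kHz.
69.1 kHz mod fs = 9.9 kHz.
9.9 kHz ≤ fs/2 = 14.8 kHz, appears at 9.9 kHz.
24.5 kHz > fs/2 = 14.8 kHz, folds to fs − 24.5 kHz = 5.1 kHz.
Distinct values: {4 kHz, 5.1 kHz, 9.9 kHz, 14 kHz}.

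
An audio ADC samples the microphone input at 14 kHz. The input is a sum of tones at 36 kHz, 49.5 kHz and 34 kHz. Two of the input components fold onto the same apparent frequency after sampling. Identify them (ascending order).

fs/2 = 7 kHz.
36 kHz mod fs = 8 kHz.
8 kHz > fs/2 = 7 kHz, folds to fs − 8 kHz = 6 kHz.
49.5 kHz mod fs = 7.5 kHz.
7.5 kHz > fs/2 = 7 kHz, folds to fs − 7.5 kHz = 6.5 kHz.
34 kHz mod fs = 6 kHz.
6 kHz ≤ fs/2 = 7 kHz, appears at 6 kHz.
34 kHz and 36 kHz both map to 6 kHz.

34 kHz, 36 kHz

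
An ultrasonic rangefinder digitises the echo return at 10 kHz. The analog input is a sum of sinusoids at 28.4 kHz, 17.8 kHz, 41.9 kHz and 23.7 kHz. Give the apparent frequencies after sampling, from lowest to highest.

fs/2 = 5 kHz.
28.4 kHz mod fs = 8.4 kHz.
8.4 kHz > fs/2 = 5 kHz, folds to fs − 8.4 kHz = 1.6 kHz.
17.8 kHz mod fs = 7.8 kHz.
7.8 kHz > fs/2 = 5 kHz, folds to fs − 7.8 kHz = 2.2 kHz.
41.9 kHz mod fs = 1.9 kHz.
1.9 kHz ≤ fs/2 = 5 kHz, appears at 1.9 kHz.
23.7 kHz mod fs = 3.7 kHz.
3.7 kHz ≤ fs/2 = 5 kHz, appears at 3.7 kHz.
Distinct values: {1.6 kHz, 1.9 kHz, 2.2 kHz, 3.7 kHz}.

1.6 kHz, 1.9 kHz, 2.2 kHz, 3.7 kHz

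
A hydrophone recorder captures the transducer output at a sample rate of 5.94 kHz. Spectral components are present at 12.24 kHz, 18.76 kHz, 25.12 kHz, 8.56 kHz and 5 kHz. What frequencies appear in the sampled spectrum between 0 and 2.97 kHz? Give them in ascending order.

fs/2 = 2.97 kHz.
12.24 kHz mod fs = 0.36 kHz.
0.36 kHz ≤ fs/2 = 2.97 kHz, appears at 0.36 kHz.
18.76 kHz mod fs = 0.94 kHz.
0.94 kHz ≤ fs/2 = 2.97 kHz, appears at 0.94 kHz.
25.12 kHz mod fs = 1.36 kHz.
1.36 kHz ≤ fs/2 = 2.97 kHz, appears at 1.36 kHz.
8.56 kHz mod fs = 2.62 kHz.
2.62 kHz ≤ fs/2 = 2.97 kHz, appears at 2.62 kHz.
5 kHz > fs/2 = 2.97 kHz, folds to fs − 5 kHz = 0.94 kHz.
Distinct values: {0.36 kHz, 0.94 kHz, 1.36 kHz, 2.62 kHz}.

0.36 kHz, 0.94 kHz, 1.36 kHz, 2.62 kHz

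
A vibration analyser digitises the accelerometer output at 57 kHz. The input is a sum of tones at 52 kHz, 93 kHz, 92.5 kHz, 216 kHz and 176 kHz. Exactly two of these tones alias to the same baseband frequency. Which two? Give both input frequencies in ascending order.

52 kHz, 176 kHz

fs/2 = 28.5 kHz.
52 kHz > fs/2 = 28.5 kHz, folds to fs − 52 kHz = 5 kHz.
93 kHz mod fs = 36 kHz.
36 kHz > fs/2 = 28.5 kHz, folds to fs − 36 kHz = 21 kHz.
92.5 kHz mod fs = 35.5 kHz.
35.5 kHz > fs/2 = 28.5 kHz, folds to fs − 35.5 kHz = 21.5 kHz.
216 kHz mod fs = 45 kHz.
45 kHz > fs/2 = 28.5 kHz, folds to fs − 45 kHz = 12 kHz.
176 kHz mod fs = 5 kHz.
5 kHz ≤ fs/2 = 28.5 kHz, appears at 5 kHz.
52 kHz and 176 kHz both map to 5 kHz.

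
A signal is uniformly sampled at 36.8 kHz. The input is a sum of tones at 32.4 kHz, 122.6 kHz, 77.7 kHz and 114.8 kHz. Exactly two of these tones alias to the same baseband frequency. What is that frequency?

4.4 kHz

fs/2 = 18.4 kHz.
32.4 kHz > fs/2 = 18.4 kHz, folds to fs − 32.4 kHz = 4.4 kHz.
122.6 kHz mod fs = 12.2 kHz.
12.2 kHz ≤ fs/2 = 18.4 kHz, appears at 12.2 kHz.
77.7 kHz mod fs = 4.1 kHz.
4.1 kHz ≤ fs/2 = 18.4 kHz, appears at 4.1 kHz.
114.8 kHz mod fs = 4.4 kHz.
4.4 kHz ≤ fs/2 = 18.4 kHz, appears at 4.4 kHz.
32.4 kHz and 114.8 kHz both map to 4.4 kHz.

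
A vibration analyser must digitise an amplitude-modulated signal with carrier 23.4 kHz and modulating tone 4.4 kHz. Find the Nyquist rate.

AM sidebands sit at fc ± fm = 19 kHz and 27.8 kHz.
Highest-frequency component: 27.8 kHz.
Nyquist rate = 2 × 27.8 kHz = 55.6 kHz.

55.6 kHz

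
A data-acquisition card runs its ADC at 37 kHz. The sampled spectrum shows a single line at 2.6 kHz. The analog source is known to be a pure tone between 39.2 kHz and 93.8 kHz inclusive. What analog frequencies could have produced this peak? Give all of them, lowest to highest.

Frequencies that alias to 2.6 kHz are k·fs ± 2.6 kHz for integer k ≥ 0.
k=0: 2.6 kHz.
k=1: 34.4 kHz, 39.6 kHz.
k=2: 71.4 kHz, 76.6 kHz.
k=3: 108.4 kHz, 113.6 kHz.
Within [39.2 kHz, 93.8 kHz]: 39.6 kHz, 71.4 kHz, 76.6 kHz.

39.6 kHz, 71.4 kHz, 76.6 kHz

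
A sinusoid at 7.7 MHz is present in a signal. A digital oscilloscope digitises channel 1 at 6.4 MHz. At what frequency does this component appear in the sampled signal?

1.3 MHz

7.7 MHz mod fs = 1.3 MHz.
1.3 MHz ≤ fs/2 = 3.2 MHz, appears at 1.3 MHz.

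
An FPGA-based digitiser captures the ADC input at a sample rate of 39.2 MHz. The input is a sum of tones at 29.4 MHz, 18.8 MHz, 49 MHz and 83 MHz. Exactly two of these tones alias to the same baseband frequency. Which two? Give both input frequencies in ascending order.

fs/2 = 19.6 MHz.
29.4 MHz > fs/2 = 19.6 MHz, folds to fs − 29.4 MHz = 9.8 MHz.
18.8 MHz ≤ fs/2 = 19.6 MHz, passes unchanged.
49 MHz mod fs = 9.8 MHz.
9.8 MHz ≤ fs/2 = 19.6 MHz, appears at 9.8 MHz.
83 MHz mod fs = 4.6 MHz.
4.6 MHz ≤ fs/2 = 19.6 MHz, appears at 4.6 MHz.
29.4 MHz and 49 MHz both map to 9.8 MHz.

29.4 MHz, 49 MHz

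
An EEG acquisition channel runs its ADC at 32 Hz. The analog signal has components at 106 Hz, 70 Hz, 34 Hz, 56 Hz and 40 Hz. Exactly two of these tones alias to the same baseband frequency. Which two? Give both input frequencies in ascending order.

fs/2 = 16 Hz.
106 Hz mod fs = 10 Hz.
10 Hz ≤ fs/2 = 16 Hz, appears at 10 Hz.
70 Hz mod fs = 6 Hz.
6 Hz ≤ fs/2 = 16 Hz, appears at 6 Hz.
34 Hz mod fs = 2 Hz.
2 Hz ≤ fs/2 = 16 Hz, appears at 2 Hz.
56 Hz mod fs = 24 Hz.
24 Hz > fs/2 = 16 Hz, folds to fs − 24 Hz = 8 Hz.
40 Hz mod fs = 8 Hz.
8 Hz ≤ fs/2 = 16 Hz, appears at 8 Hz.
40 Hz and 56 Hz both map to 8 Hz.

40 Hz, 56 Hz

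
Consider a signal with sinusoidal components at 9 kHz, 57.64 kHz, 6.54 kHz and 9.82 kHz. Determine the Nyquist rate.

Highest-frequency component: 57.64 kHz.
Nyquist rate = 2 × 57.64 kHz = 115.28 kHz.

115.28 kHz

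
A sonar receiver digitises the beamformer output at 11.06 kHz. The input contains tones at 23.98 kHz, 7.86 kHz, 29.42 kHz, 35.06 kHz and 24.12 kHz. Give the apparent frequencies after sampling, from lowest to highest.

fs/2 = 5.53 kHz.
23.98 kHz mod fs = 1.86 kHz.
1.86 kHz ≤ fs/2 = 5.53 kHz, appears at 1.86 kHz.
7.86 kHz > fs/2 = 5.53 kHz, folds to fs − 7.86 kHz = 3.2 kHz.
29.42 kHz mod fs = 7.3 kHz.
7.3 kHz > fs/2 = 5.53 kHz, folds to fs − 7.3 kHz = 3.76 kHz.
35.06 kHz mod fs = 1.88 kHz.
1.88 kHz ≤ fs/2 = 5.53 kHz, appears at 1.88 kHz.
24.12 kHz mod fs = 2 kHz.
2 kHz ≤ fs/2 = 5.53 kHz, appears at 2 kHz.
Distinct values: {1.86 kHz, 1.88 kHz, 2 kHz, 3.2 kHz, 3.76 kHz}.

1.86 kHz, 1.88 kHz, 2 kHz, 3.2 kHz, 3.76 kHz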